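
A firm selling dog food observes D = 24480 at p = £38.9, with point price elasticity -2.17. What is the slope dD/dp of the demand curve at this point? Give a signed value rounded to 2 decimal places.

Ed = (dD/dp)·(p/D) ⇒ dD/dp = Ed·D/p = (-2.17)·24480/38.9 = -1365.5938…

-1365.59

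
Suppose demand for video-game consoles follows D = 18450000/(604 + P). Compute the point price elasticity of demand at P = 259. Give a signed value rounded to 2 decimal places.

-0.30

dD/dP = −18450000/(604 + P)² = -24.7728. At P = 259, D = 21378.9.
Ed = (dD/dP)·(P/D) = (-24.7728) × (259/21378.9) = -0.3001…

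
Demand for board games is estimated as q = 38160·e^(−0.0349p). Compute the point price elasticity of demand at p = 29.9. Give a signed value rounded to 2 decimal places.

dq/dp = −0.0349·q = -469.076. At p = 29.9, q = 13440.6.
Ed = (dq/dp)·(p/q) = (-469.076) × (29.9/13440.6) = -1.0435…

-1.04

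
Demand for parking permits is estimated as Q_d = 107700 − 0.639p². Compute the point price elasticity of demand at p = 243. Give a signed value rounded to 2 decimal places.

dQ_d/dp = −2·0.639·p = -310.554. At p = 243, Q_d = 69967.689.
Ed = (dQ_d/dp)·(p/Q_d) = (-310.554) × (243/69967.689) = -1.0785…

-1.08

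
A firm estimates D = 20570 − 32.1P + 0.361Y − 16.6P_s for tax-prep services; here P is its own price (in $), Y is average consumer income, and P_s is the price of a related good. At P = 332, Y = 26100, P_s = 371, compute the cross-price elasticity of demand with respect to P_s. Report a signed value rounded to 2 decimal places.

-0.47

At the given values, D = 20570 − 32.1(332) + 0.361(26100) − 16.6(371) = 13176.3.
∂D/∂P_s = -16.6.
E = (-16.6) × (371/13176.3) = -0.4673…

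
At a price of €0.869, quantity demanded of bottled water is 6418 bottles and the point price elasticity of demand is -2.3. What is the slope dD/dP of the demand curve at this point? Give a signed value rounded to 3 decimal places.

Ed = (dD/dP)·(P/D) ⇒ dD/dP = Ed·D/P = (-2.3)·6418/0.869 = -16986.65132…

-16986.651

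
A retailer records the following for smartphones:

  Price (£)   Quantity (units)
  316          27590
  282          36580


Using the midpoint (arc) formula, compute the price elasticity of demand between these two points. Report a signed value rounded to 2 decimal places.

%ΔQ = (36580 − 27590) / [(27590 + 36580)/2] = 8990/32085 = 0.280193…
%ΔP = (282 − 316) / [(316 + 282)/2] = -34/299 = -0.113712…
Arc Ed = %ΔQ / %ΔP = (8990/32085) / (-34/299) = -2.4640…

-2.46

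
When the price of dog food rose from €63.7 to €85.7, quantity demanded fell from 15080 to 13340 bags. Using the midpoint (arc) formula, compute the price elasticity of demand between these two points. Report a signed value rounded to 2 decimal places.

%ΔQ = (13340 − 15080) / [(15080 + 13340)/2] = -1740/14210 = -0.122448…
%ΔP = (85.7 − 63.7) / [(63.7 + 85.7)/2] = 22/74.7 = 0.294511…
Arc Ed = %ΔQ / %ΔP = (-1740/14210) / (22/74.7) = -0.4157…

-0.42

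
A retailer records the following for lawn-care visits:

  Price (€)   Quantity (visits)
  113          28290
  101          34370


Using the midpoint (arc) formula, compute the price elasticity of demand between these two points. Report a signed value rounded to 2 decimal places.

%ΔQ = (34370 − 28290) / [(28290 + 34370)/2] = 6080/31330 = 0.194063…
%ΔP = (101 − 113) / [(113 + 101)/2] = -12/107 = -0.112149…
Arc Ed = %ΔQ / %ΔP = (6080/31330) / (-12/107) = -1.7303…

-1.73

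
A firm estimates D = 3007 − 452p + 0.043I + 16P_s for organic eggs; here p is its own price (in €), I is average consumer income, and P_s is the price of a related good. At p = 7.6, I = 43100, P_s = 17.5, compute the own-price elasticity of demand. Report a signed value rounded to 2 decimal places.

-2.01

At the given values, D = 3007 − 452(7.6) + 0.043(43100) + 16(17.5) = 1705.1.
∂D/∂p = −452.
E = (-452) × (7.6/1705.1) = -2.0146…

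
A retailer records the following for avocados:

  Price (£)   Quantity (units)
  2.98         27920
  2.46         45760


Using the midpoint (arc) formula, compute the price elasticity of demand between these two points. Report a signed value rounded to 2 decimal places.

%ΔQ = (45760 − 27920) / [(27920 + 45760)/2] = 17840/36840 = 0.484256…
%ΔP = (2.46 − 2.98) / [(2.98 + 2.46)/2] = -0.52/2.72 = -0.191176…
Arc Ed = %ΔQ / %ΔP = (17840/36840) / (-0.52/2.72) = -2.5330…

-2.53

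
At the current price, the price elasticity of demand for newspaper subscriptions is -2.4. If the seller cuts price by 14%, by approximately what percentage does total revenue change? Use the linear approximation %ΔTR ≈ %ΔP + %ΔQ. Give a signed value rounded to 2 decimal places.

+19.60%

%ΔQ ≈ Ed × %ΔP = (-2.4) × (-14%) = +33.6000%
%ΔTR ≈ %ΔP + %ΔQ = (-14%) + (+33.6000%) = +19.6000%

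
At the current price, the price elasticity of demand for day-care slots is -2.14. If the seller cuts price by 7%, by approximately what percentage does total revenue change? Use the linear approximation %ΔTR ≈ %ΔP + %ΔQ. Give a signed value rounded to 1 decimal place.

+8.0%

%ΔQ ≈ Ed × %ΔP = (-2.14) × (-7%) = +14.9800%
%ΔTR ≈ %ΔP + %ΔQ = (-7%) + (+14.9800%) = +7.9800%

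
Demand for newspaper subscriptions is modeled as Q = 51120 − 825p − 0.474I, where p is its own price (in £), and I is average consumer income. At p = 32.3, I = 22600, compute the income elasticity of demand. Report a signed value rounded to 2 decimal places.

At the given values, Q = 51120 − 825(32.3) − 0.474(22600) = 13760.1.
∂Q/∂I = -0.474.
E = (-0.474) × (22600/13760.1) = -0.7785…

-0.78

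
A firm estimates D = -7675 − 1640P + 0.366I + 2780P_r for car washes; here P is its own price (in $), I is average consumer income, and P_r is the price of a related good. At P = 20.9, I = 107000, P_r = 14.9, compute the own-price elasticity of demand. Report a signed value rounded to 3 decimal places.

At the given values, D = -7675 − 1640(20.9) + 0.366(107000) + 2780(14.9) = 38633.
∂D/∂P = −1640.
E = (-1640) × (20.9/38633) = -0.88722…

-0.887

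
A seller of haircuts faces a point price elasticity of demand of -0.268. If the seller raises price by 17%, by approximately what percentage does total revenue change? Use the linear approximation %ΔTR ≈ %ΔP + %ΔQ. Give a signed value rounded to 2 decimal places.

%ΔQ ≈ Ed × %ΔP = (-0.268) × (+17%) = -4.5560%
%ΔTR ≈ %ΔP + %ΔQ = (+17%) + (-4.5560%) = +12.4440%

+12.44%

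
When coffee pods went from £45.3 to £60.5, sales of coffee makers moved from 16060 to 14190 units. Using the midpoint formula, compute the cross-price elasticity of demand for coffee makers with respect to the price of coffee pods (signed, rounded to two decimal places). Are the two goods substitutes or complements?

%ΔQ_{coffee makers} = (14190 − 16060)/avg = -1870/15125 = -0.123636…
%ΔP_{coffee pods} = (60.5 − 45.3)/avg = 15.2/52.9 = 0.287334…
E_cross = (-1870/15125) / (15.2/52.9) = -0.4302…
E_cross < 0 ⇒ the goods are complements.

-0.43; complements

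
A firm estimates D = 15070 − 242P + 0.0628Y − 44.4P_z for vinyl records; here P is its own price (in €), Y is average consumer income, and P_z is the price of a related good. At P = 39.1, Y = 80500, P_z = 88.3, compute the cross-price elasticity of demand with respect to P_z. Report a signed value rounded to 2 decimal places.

At the given values, D = 15070 − 242(39.1) + 0.0628(80500) − 44.4(88.3) = 6742.68.
∂D/∂P_z = -44.4.
E = (-44.4) × (88.3/6742.68) = -0.5814…

-0.58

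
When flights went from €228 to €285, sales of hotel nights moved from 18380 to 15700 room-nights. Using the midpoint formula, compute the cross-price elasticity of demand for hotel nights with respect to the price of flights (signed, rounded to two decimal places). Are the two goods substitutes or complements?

%ΔQ_{hotel nights} = (15700 − 18380)/avg = -2680/17040 = -0.157276…
%ΔP_{flights} = (285 − 228)/avg = 57/256.5 = 0.222222…
E_cross = (-2680/17040) / (57/256.5) = -0.7077…
E_cross < 0 ⇒ the goods are complements.

-0.71; complements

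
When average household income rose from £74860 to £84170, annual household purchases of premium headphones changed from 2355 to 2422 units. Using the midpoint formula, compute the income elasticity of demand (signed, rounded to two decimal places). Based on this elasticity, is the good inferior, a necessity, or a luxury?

0.24; necessity

%ΔQ = (2422 − 2355)/[( 2355 + 2422)/2] = 67/2388.5 = 0.028051…
%ΔIncome = (84170 − 74860)/[( 74860 + 84170)/2] = 9310/79515 = 0.117084…
E_income = (67/2388.5) / (9310/79515) = 0.2395…
0 < E_income < 1 ⇒ normal good, necessity.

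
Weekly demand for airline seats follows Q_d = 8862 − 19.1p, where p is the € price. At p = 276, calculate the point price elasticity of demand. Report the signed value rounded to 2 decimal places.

dQ_d/dp = −19.1. At p = 276, Q_d = 8862 − 19.1(276) = 3590.4.
Ed = (dQ_d/dp)·(p/Q_d) = −19.1 × (276/3590.4) = -1.4682…

-1.47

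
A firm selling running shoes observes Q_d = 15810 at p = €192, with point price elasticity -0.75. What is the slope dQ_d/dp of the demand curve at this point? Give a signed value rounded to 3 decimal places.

Ed = (dQ_d/dp)·(p/Q_d) ⇒ dQ_d/dp = Ed·Q_d/p = (-0.75)·15810/192 = -61.75781…

-61.758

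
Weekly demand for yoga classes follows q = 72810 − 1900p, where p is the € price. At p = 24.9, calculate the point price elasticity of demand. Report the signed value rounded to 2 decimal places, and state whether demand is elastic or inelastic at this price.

-1.86; elastic

dq/dp = −1900. At p = 24.9, q = 72810 − 1900(24.9) = 25500.
Ed = (dq/dp)·(p/q) = −1900 × (24.9/25500) = -1.8552…
|Ed| = 1.86 > 1, so demand is elastic.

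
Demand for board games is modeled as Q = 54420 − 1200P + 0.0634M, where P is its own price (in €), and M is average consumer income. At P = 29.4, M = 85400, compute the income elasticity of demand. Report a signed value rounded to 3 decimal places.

0.221

At the given values, Q = 54420 − 1200(29.4) + 0.0634(85400) = 24554.36.
∂Q/∂M = 0.0634.
E = (0.0634) × (85400/24554.36) = 0.22050…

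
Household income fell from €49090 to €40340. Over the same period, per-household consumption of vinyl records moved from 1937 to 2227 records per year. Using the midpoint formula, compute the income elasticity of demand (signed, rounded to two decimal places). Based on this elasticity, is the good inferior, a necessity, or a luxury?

-0.71; inferior

%ΔQ = (2227 − 1937)/[( 1937 + 2227)/2] = 290/2082 = 0.139289…
%ΔIncome = (40340 − 49090)/[( 49090 + 40340)/2] = -8750/44715 = -0.195683…
E_income = (290/2082) / (-8750/44715) = -0.7118…
E_income < 0 ⇒ inferior good.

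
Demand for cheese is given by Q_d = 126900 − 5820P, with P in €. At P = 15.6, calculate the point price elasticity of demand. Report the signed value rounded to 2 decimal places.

-2.51

dQ_d/dP = −5820. At P = 15.6, Q_d = 126900 − 5820(15.6) = 36108.
Ed = (dQ_d/dP)·(P/Q_d) = −5820 × (15.6/36108) = -2.5144…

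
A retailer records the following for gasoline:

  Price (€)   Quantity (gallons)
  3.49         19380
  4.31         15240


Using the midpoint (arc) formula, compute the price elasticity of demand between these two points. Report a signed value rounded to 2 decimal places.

-1.14

%ΔQ = (15240 − 19380) / [(19380 + 15240)/2] = -4140/17310 = -0.239168…
%ΔP = (4.31 − 3.49) / [(3.49 + 4.31)/2] = 0.82/3.9 = 0.210256…
Arc Ed = %ΔQ / %ΔP = (-4140/17310) / (0.82/3.9) = -1.1375…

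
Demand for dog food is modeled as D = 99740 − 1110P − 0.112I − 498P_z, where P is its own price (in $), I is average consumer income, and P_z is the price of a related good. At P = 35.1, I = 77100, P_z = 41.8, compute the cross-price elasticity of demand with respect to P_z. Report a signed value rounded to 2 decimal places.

At the given values, D = 99740 − 1110(35.1) − 0.112(77100) − 498(41.8) = 31327.4.
∂D/∂P_z = -498.
E = (-498) × (41.8/31327.4) = -0.6644…

-0.66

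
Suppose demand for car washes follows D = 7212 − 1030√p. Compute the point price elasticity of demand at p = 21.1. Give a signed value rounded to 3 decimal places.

dD/dp = −1030/(2√p) = -112.116. At p = 21.1, D = 2480.72.
Ed = (dD/dp)·(p/D) = (-112.116) × (21.1/2480.72) = -0.95360…

-0.954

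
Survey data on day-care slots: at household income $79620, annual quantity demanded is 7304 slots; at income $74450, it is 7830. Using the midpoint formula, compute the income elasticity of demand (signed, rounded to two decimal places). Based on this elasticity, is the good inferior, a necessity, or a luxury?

%ΔQ = (7830 − 7304)/[( 7304 + 7830)/2] = 526/7567 = 0.069512…
%ΔIncome = (74450 − 79620)/[( 79620 + 74450)/2] = -5170/77035 = -0.067112…
E_income = (526/7567) / (-5170/77035) = -1.0357…
E_income < 0 ⇒ inferior good.

-1.04; inferior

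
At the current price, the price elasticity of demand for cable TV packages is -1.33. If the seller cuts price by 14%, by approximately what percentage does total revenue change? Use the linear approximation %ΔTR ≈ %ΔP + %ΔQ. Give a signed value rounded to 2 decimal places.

+4.62%

%ΔQ ≈ Ed × %ΔP = (-1.33) × (-14%) = +18.6200%
%ΔTR ≈ %ΔP + %ΔQ = (-14%) + (+18.6200%) = +4.6200%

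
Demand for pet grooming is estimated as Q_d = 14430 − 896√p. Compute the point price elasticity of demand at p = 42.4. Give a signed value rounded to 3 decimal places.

dQ_d/dp = −896/(2√p) = -68.8011. At p = 42.4, Q_d = 8595.67.
Ed = (dQ_d/dp)·(p/Q_d) = (-68.8011) × (42.4/8595.67) = -0.33937…

-0.339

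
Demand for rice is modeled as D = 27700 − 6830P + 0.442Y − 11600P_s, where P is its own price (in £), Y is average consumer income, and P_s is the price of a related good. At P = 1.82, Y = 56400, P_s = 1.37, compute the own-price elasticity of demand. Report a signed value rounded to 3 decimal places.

-0.511

At the given values, D = 27700 − 6830(1.82) + 0.442(56400) − 11600(1.37) = 24306.2.
∂D/∂P = −6830.
E = (-6830) × (1.82/24306.2) = -0.51141…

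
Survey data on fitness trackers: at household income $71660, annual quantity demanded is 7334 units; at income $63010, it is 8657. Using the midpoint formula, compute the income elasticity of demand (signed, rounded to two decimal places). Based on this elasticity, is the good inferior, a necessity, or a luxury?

-1.29; inferior

%ΔQ = (8657 − 7334)/[( 7334 + 8657)/2] = 1323/7995.5 = 0.165468…
%ΔIncome = (63010 − 71660)/[( 71660 + 63010)/2] = -8650/67335 = -0.128462…
E_income = (1323/7995.5) / (-8650/67335) = -1.2880…
E_income < 0 ⇒ inferior good.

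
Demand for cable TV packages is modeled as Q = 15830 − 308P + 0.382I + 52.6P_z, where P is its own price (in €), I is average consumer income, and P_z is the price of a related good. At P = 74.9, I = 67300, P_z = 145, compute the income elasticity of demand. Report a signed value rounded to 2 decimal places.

0.99

At the given values, Q = 15830 − 308(74.9) + 0.382(67300) + 52.6(145) = 26096.4.
∂Q/∂I = 0.382.
E = (0.382) × (67300/26096.4) = 0.9851…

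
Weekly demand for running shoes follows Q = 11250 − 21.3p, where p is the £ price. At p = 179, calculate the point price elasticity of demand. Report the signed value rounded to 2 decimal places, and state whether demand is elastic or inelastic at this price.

dQ/dp = −21.3. At p = 179, Q = 11250 − 21.3(179) = 7437.3.
Ed = (dQ/dp)·(p/Q) = −21.3 × (179/7437.3) = -0.5126…
|Ed| = 0.51 < 1, so demand is inelastic.

-0.51; inelastic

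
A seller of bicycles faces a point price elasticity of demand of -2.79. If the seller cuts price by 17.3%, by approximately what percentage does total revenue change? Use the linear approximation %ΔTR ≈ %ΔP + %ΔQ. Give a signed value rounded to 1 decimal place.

%ΔQ ≈ Ed × %ΔP = (-2.79) × (-17.3%) = +48.2670%
%ΔTR ≈ %ΔP + %ΔQ = (-17.3%) + (+48.2670%) = +30.9670%

+31.0%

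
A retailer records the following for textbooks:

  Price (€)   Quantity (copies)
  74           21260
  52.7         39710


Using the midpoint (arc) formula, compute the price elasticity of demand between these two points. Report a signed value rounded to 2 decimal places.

-1.80

%ΔQ = (39710 − 21260) / [(21260 + 39710)/2] = 18450/30485 = 0.605215…
%ΔP = (52.7 − 74) / [(74 + 52.7)/2] = -21.3/63.35 = -0.336227…
Arc Ed = %ΔQ / %ΔP = (18450/30485) / (-21.3/63.35) = -1.8000…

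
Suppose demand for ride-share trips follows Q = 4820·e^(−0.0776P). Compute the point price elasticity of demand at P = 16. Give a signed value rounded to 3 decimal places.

-1.242

dQ/dP = −0.0776·Q = -108.066. At P = 16, Q = 1392.6.
Ed = (dQ/dP)·(P/Q) = (-108.066) × (16/1392.6) = -1.2416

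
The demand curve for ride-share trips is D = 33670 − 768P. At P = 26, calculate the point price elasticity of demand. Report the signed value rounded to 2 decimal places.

dD/dP = −768. At P = 26, D = 33670 − 768(26) = 13702.
Ed = (dD/dP)·(P/D) = −768 × (26/13702) = -1.4573…

-1.46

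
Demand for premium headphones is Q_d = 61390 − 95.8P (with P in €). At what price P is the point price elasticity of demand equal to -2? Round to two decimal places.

427.21

Ed = −95.8P/(61390 − 95.8P). Set this equal to -2:
95.8P = 2·(61390 − 95.8P) ⇒ 95.8P(1 + 2) = 2·61390
P = 2·61390 / (95.8·3) = 427.2094…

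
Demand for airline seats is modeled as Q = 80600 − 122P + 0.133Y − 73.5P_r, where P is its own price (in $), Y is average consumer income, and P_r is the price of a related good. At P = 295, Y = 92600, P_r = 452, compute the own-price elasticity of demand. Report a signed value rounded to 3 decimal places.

-1.518

At the given values, Q = 80600 − 122(295) + 0.133(92600) − 73.5(452) = 23703.8.
∂Q/∂P = −122.
E = (-122) × (295/23703.8) = -1.51832…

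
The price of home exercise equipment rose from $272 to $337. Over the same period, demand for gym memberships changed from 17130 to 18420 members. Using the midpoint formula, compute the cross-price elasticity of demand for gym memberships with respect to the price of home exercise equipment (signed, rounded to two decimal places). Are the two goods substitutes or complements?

0.34; substitutes

%ΔQ_{gym memberships} = (18420 − 17130)/avg = 1290/17775 = 0.072573…
%ΔP_{home exercise equipment} = (337 − 272)/avg = 65/304.5 = 0.213464…
E_cross = (1290/17775) / (65/304.5) = 0.3399…
E_cross > 0 ⇒ the goods are substitutes.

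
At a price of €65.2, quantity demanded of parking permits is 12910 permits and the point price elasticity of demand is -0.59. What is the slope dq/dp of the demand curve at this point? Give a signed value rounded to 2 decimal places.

-116.82

Ed = (dq/dp)·(p/q) ⇒ dq/dp = Ed·q/p = (-0.59)·12910/65.2 = -116.8236…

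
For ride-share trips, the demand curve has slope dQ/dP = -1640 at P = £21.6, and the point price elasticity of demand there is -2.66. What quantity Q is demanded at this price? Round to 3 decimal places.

13317.293

Ed = (dQ/dP)·(P/Q) ⇒ Q = (dQ/dP)·P/Ed = (-1640)·21.6/(-2.66) = 13317.29323…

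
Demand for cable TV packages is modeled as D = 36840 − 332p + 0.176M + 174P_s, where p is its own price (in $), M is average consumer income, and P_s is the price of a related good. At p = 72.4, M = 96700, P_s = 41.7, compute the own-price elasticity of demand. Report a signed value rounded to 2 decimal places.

-0.65

At the given values, D = 36840 − 332(72.4) + 0.176(96700) + 174(41.7) = 37078.2.
∂D/∂p = −332.
E = (-332) × (72.4/37078.2) = -0.6482…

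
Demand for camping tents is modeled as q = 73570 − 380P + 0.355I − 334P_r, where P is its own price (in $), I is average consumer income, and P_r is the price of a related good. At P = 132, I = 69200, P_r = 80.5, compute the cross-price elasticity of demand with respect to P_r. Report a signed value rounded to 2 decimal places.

-1.27

At the given values, q = 73570 − 380(132) + 0.355(69200) − 334(80.5) = 21089.
∂q/∂P_r = -334.
E = (-334) × (80.5/21089) = -1.2749…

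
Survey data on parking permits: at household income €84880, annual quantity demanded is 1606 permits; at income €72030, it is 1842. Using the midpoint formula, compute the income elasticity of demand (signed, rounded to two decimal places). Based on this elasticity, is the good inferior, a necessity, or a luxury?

%ΔQ = (1842 − 1606)/[( 1606 + 1842)/2] = 236/1724 = 0.136890…
%ΔIncome = (72030 − 84880)/[( 84880 + 72030)/2] = -12850/78455 = -0.163788…
E_income = (236/1724) / (-12850/78455) = -0.8357…
E_income < 0 ⇒ inferior good.

-0.84; inferior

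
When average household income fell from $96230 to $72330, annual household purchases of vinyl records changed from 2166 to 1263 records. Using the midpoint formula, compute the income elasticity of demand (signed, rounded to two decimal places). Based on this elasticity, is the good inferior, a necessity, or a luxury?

1.86; luxury

%ΔQ = (1263 − 2166)/[( 2166 + 1263)/2] = -903/1714.5 = -0.526684…
%ΔIncome = (72330 − 96230)/[( 96230 + 72330)/2] = -23900/84280 = -0.283578…
E_income = (-903/1714.5) / (-23900/84280) = 1.8572…
E_income > 1 ⇒ normal good, luxury.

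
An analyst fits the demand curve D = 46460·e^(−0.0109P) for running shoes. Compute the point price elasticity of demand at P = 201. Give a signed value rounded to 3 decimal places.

dD/dP = −0.0109·D = -56.6252. At P = 201, D = 5194.97.
Ed = (dD/dP)·(P/D) = (-56.6252) × (201/5194.97) = -2.1909

-2.191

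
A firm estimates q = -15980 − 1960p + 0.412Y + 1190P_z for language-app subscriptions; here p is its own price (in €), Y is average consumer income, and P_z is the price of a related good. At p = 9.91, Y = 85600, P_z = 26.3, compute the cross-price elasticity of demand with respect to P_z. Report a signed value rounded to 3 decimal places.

1.004

At the given values, q = -15980 − 1960(9.91) + 0.412(85600) + 1190(26.3) = 31160.6.
∂q/∂P_z = 1190.
E = (1190) × (26.3/31160.6) = 1.00437…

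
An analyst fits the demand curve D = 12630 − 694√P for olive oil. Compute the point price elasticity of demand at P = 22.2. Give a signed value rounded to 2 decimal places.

dD/dP = −694/(2√P) = -73.6466. At P = 22.2, D = 9360.09.
Ed = (dD/dP)·(P/D) = (-73.6466) × (22.2/9360.09) = -0.1746…

-0.17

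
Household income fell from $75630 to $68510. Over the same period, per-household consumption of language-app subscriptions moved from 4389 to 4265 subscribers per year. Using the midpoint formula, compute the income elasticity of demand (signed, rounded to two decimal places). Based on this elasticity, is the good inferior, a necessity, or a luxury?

0.29; necessity

%ΔQ = (4265 − 4389)/[( 4389 + 4265)/2] = -124/4327 = -0.028657…
%ΔIncome = (68510 − 75630)/[( 75630 + 68510)/2] = -7120/72070 = -0.098792…
E_income = (-124/4327) / (-7120/72070) = 0.2900…
0 < E_income < 1 ⇒ normal good, necessity.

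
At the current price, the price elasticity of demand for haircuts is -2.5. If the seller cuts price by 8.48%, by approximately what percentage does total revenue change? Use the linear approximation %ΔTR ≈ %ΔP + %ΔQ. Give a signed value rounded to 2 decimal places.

+12.72%

%ΔQ ≈ Ed × %ΔP = (-2.5) × (-8.48%) = +21.2000%
%ΔTR ≈ %ΔP + %ΔQ = (-8.48%) + (+21.2000%) = +12.7200%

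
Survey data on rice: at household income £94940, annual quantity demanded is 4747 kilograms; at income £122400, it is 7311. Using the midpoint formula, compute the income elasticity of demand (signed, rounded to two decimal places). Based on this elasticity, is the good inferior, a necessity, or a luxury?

1.68; luxury

%ΔQ = (7311 − 4747)/[( 4747 + 7311)/2] = 2564/6029 = 0.425277…
%ΔIncome = (122400 − 94940)/[( 94940 + 122400)/2] = 27460/108670 = 0.252691…
E_income = (2564/6029) / (27460/108670) = 1.6829…
E_income > 1 ⇒ normal good, luxury.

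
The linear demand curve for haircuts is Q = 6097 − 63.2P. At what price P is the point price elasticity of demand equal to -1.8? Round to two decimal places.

62.02

Ed = −63.2P/(6097 − 63.2P). Set this equal to -1.8:
63.2P = 1.8·(6097 − 63.2P) ⇒ 63.2P(1 + 1.8) = 1.8·6097
P = 1.8·6097 / (63.2·2.8) = 62.0174…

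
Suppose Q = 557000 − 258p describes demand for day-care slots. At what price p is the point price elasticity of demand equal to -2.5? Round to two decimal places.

1542.08

Ed = −258p/(557000 − 258p). Set this equal to -2.5:
258p = 2.5·(557000 − 258p) ⇒ 258p(1 + 2.5) = 2.5·557000
p = 2.5·557000 / (258·3.5) = 1542.0819…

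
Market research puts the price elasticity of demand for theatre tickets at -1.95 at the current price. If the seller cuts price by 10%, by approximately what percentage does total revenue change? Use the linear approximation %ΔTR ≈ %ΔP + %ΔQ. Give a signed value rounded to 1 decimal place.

%ΔQ ≈ Ed × %ΔP = (-1.95) × (-10%) = +19.5000%
%ΔTR ≈ %ΔP + %ΔQ = (-10%) + (+19.5000%) = +9.5000%

+9.5%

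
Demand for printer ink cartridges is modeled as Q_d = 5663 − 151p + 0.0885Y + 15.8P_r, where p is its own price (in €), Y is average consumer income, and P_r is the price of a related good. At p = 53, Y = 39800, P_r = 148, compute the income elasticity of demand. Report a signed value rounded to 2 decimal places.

1.00

At the given values, Q_d = 5663 − 151(53) + 0.0885(39800) + 15.8(148) = 3520.7.
∂Q_d/∂Y = 0.0885.
E = (0.0885) × (39800/3520.7) = 1.0004…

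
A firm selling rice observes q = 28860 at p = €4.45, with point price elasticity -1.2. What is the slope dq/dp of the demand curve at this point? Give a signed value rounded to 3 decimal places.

Ed = (dq/dp)·(p/q) ⇒ dq/dp = Ed·q/p = (-1.2)·28860/4.45 = -7782.47191…

-7782.472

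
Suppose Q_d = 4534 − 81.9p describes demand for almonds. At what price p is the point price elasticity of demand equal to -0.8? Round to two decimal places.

24.60

Ed = −81.9p/(4534 − 81.9p). Set this equal to -0.8:
81.9p = 0.8·(4534 − 81.9p) ⇒ 81.9p(1 + 0.8) = 0.8·4534
p = 0.8·4534 / (81.9·1.8) = 24.6045…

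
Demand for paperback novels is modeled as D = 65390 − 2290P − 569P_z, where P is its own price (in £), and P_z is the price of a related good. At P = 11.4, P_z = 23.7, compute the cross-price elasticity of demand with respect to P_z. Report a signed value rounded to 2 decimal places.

-0.52

At the given values, D = 65390 − 2290(11.4) − 569(23.7) = 25798.7.
∂D/∂P_z = -569.
E = (-569) × (23.7/25798.7) = -0.5227…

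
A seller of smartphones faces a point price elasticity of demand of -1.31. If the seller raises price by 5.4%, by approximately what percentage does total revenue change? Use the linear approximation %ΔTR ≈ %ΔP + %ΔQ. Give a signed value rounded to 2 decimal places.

%ΔQ ≈ Ed × %ΔP = (-1.31) × (+5.4%) = -7.0740%
%ΔTR ≈ %ΔP + %ΔQ = (+5.4%) + (-7.0740%) = -1.6740%

-1.67%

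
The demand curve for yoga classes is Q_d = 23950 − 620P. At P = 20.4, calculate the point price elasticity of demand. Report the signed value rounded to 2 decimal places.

dQ_d/dP = −620. At P = 20.4, Q_d = 23950 − 620(20.4) = 11302.
Ed = (dQ_d/dP)·(P/Q_d) = −620 × (20.4/11302) = -1.1190…

-1.12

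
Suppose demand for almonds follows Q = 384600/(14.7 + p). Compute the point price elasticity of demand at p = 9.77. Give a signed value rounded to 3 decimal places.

-0.399

dQ/dp = −384600/(14.7 + p)² = -642.305. At p = 9.77, Q = 15717.2.
Ed = (dQ/dp)·(p/Q) = (-642.305) × (9.77/15717.2) = -0.39926…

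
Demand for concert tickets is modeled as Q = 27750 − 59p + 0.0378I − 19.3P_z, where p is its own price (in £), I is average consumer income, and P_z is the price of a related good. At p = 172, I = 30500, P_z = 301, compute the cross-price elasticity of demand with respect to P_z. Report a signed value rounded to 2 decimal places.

-0.45

At the given values, Q = 27750 − 59(172) + 0.0378(30500) − 19.3(301) = 12945.6.
∂Q/∂P_z = -19.3.
E = (-19.3) × (301/12945.6) = -0.4487…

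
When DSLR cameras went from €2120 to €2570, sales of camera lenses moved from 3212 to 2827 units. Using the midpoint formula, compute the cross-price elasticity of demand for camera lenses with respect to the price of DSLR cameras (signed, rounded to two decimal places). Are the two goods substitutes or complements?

-0.66; complements

%ΔQ_{camera lenses} = (2827 − 3212)/avg = -385/3019.5 = -0.127504…
%ΔP_{DSLR cameras} = (2570 − 2120)/avg = 450/2345 = 0.191897…
E_cross = (-385/3019.5) / (450/2345) = -0.6644…
E_cross < 0 ⇒ the goods are complements.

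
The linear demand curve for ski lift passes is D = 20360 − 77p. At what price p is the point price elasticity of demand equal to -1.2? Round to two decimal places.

144.23

Ed = −77p/(20360 − 77p). Set this equal to -1.2:
77p = 1.2·(20360 − 77p) ⇒ 77p(1 + 1.2) = 1.2·20360
p = 1.2·20360 / (77·2.2) = 144.2266…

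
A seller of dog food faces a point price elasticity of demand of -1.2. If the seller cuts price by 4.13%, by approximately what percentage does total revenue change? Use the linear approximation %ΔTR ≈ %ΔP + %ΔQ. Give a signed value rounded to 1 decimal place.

%ΔQ ≈ Ed × %ΔP = (-1.2) × (-4.13%) = +4.9560%
%ΔTR ≈ %ΔP + %ΔQ = (-4.13%) + (+4.9560%) = +0.8260%

+0.8%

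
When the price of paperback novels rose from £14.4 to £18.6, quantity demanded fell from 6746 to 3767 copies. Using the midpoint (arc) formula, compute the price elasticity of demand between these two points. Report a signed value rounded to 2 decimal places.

%ΔQ = (3767 − 6746) / [(6746 + 3767)/2] = -2979/5256.5 = -0.566726…
%ΔP = (18.6 − 14.4) / [(14.4 + 18.6)/2] = 4.2/16.5 = 0.254545…
Arc Ed = %ΔQ / %ΔP = (-2979/5256.5) / (4.2/16.5) = -2.2264…

-2.23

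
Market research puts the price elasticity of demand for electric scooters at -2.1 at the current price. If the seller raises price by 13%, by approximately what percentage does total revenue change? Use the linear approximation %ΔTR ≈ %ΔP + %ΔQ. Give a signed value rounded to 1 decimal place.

%ΔQ ≈ Ed × %ΔP = (-2.1) × (+13%) = -27.3000%
%ΔTR ≈ %ΔP + %ΔQ = (+13%) + (-27.3000%) = -14.3000%

-14.3%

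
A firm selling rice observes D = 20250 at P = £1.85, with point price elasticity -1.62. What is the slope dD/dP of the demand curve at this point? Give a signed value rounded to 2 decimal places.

-17732.43

Ed = (dD/dP)·(P/D) ⇒ dD/dP = Ed·D/P = (-1.62)·20250/1.85 = -17732.4324…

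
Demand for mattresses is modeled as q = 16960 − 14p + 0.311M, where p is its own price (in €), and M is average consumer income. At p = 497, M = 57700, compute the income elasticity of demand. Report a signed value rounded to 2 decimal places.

At the given values, q = 16960 − 14(497) + 0.311(57700) = 27946.7.
∂q/∂M = 0.311.
E = (0.311) × (57700/27946.7) = 0.6421…

0.64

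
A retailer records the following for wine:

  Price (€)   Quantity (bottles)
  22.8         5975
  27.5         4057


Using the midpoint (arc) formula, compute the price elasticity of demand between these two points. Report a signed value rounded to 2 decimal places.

-2.05

%ΔQ = (4057 − 5975) / [(5975 + 4057)/2] = -1918/5016 = -0.382376…
%ΔP = (27.5 − 22.8) / [(22.8 + 27.5)/2] = 4.7/25.15 = 0.186878…
Arc Ed = %ΔQ / %ΔP = (-1918/5016) / (4.7/25.15) = -2.0461…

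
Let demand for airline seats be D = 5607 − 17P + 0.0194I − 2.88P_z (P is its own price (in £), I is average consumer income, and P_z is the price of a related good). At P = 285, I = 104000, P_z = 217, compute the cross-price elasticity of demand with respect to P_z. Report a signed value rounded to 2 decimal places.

-0.29

At the given values, D = 5607 − 17(285) + 0.0194(104000) − 2.88(217) = 2154.64.
∂D/∂P_z = -2.88.
E = (-2.88) × (217/2154.64) = -0.2900…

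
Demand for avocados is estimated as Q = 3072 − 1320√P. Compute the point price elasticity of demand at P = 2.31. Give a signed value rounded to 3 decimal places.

-0.941

dQ/dP = −1320/(2√P) = -434.248. At P = 2.31, Q = 1065.77.
Ed = (dQ/dP)·(P/Q) = (-434.248) × (2.31/1065.77) = -0.94120…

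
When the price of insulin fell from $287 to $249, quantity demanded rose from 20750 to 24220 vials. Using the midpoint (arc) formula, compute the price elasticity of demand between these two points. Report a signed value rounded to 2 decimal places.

-1.09

%ΔQ = (24220 − 20750) / [(20750 + 24220)/2] = 3470/22485 = 0.154325…
%ΔP = (249 − 287) / [(287 + 249)/2] = -38/268 = -0.141791…
Arc Ed = %ΔQ / %ΔP = (3470/22485) / (-38/268) = -1.0883…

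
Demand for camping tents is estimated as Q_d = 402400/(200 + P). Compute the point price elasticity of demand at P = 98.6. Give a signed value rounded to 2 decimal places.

-0.33

dQ_d/dP = −402400/(200 + P)² = -4.51314. At P = 98.6, Q_d = 1347.62.
Ed = (dQ_d/dP)·(P/Q_d) = (-4.51314) × (98.6/1347.62) = -0.3302…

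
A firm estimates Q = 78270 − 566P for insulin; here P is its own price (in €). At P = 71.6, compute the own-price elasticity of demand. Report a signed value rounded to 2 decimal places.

-1.07

At the given values, Q = 78270 − 566(71.6) = 37744.4.
∂Q/∂P = −566.
E = (-566) × (71.6/37744.4) = -1.0736…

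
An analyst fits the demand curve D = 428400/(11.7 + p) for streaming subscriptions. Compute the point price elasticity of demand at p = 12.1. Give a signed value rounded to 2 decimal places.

-0.51

dD/dp = −428400/(11.7 + p)² = -756.303. At p = 12.1, D = 18000.
Ed = (dD/dp)·(p/D) = (-756.303) × (12.1/18000) = -0.5084…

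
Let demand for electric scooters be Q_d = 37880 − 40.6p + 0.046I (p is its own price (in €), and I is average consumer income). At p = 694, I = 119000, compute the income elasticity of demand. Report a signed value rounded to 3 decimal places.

0.361

At the given values, Q_d = 37880 − 40.6(694) + 0.046(119000) = 15177.6.
∂Q_d/∂I = 0.046.
E = (0.046) × (119000/15177.6) = 0.36066…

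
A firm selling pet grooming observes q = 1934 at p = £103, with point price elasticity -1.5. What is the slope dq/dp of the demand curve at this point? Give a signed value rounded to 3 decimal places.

Ed = (dq/dp)·(p/q) ⇒ dq/dp = Ed·q/p = (-1.5)·1934/103 = -28.16504…

-28.165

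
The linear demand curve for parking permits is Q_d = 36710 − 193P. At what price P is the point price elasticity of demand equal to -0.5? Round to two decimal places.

63.40

Ed = −193P/(36710 − 193P). Set this equal to -0.5:
193P = 0.5·(36710 − 193P) ⇒ 193P(1 + 0.5) = 0.5·36710
P = 0.5·36710 / (193·1.5) = 63.4024…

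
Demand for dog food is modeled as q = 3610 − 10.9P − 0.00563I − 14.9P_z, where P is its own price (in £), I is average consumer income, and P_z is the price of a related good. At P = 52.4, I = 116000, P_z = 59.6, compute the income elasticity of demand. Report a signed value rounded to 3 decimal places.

-0.436

At the given values, q = 3610 − 10.9(52.4) − 0.00563(116000) − 14.9(59.6) = 1497.72.
∂q/∂I = -0.00563.
E = (-0.00563) × (116000/1497.72) = -0.43604…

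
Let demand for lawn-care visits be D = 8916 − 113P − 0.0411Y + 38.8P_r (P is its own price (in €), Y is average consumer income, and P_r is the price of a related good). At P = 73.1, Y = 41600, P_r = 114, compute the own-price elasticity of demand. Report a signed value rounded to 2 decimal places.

-2.45

At the given values, D = 8916 − 113(73.1) − 0.0411(41600) + 38.8(114) = 3369.14.
∂D/∂P = −113.
E = (-113) × (73.1/3369.14) = -2.4517…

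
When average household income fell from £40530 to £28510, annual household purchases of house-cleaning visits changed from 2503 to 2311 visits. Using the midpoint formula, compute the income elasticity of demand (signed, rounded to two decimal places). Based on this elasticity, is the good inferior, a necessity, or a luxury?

0.23; necessity

%ΔQ = (2311 − 2503)/[( 2503 + 2311)/2] = -192/2407 = -0.079767…
%ΔIncome = (28510 − 40530)/[( 40530 + 28510)/2] = -12020/34520 = -0.348203…
E_income = (-192/2407) / (-12020/34520) = 0.2290…
0 < E_income < 1 ⇒ normal good, necessity.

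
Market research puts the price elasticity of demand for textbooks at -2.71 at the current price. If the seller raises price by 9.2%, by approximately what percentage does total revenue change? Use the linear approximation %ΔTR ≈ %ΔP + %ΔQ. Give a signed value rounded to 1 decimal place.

-15.7%

%ΔQ ≈ Ed × %ΔP = (-2.71) × (+9.2%) = -24.9320%
%ΔTR ≈ %ΔP + %ΔQ = (+9.2%) + (-24.9320%) = -15.7320%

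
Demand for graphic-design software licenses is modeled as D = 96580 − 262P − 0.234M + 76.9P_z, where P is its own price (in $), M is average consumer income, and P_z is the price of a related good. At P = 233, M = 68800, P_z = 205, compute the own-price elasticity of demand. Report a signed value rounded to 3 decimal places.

At the given values, D = 96580 − 262(233) − 0.234(68800) + 76.9(205) = 35199.3.
∂D/∂P = −262.
E = (-262) × (233/35199.3) = -1.73429…

-1.734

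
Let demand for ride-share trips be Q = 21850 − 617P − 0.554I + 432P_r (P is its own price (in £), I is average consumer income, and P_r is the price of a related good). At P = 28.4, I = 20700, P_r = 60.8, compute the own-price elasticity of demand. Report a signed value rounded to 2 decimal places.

At the given values, Q = 21850 − 617(28.4) − 0.554(20700) + 432(60.8) = 19125.
∂Q/∂P = −617.
E = (-617) × (28.4/19125) = -0.9162…

-0.92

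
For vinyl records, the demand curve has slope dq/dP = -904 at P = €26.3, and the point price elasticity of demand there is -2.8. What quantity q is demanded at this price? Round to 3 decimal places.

Ed = (dq/dP)·(P/q) ⇒ q = (dq/dP)·P/Ed = (-904)·26.3/(-2.8) = 8491.14285…

8491.143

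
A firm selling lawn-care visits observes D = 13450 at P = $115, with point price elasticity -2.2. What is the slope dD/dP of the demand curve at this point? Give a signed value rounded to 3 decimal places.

Ed = (dD/dP)·(P/D) ⇒ dD/dP = Ed·D/P = (-2.2)·13450/115 = -257.30434…

-257.304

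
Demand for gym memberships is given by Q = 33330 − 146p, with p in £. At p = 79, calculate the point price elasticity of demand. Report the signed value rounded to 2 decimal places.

-0.53

dQ/dp = −146. At p = 79, Q = 33330 − 146(79) = 21796.
Ed = (dQ/dp)·(p/Q) = −146 × (79/21796) = -0.5291…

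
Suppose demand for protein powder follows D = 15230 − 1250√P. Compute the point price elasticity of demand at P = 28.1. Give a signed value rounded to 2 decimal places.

dD/dP = −1250/(2√P) = -117.904. At P = 28.1, D = 8603.82.
Ed = (dD/dP)·(P/D) = (-117.904) × (28.1/8603.82) = -0.3850…

-0.39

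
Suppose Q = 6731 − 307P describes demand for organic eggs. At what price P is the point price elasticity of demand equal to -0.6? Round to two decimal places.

Ed = −307P/(6731 − 307P). Set this equal to -0.6:
307P = 0.6·(6731 − 307P) ⇒ 307P(1 + 0.6) = 0.6·6731
P = 0.6·6731 / (307·1.6) = 8.2219…

8.22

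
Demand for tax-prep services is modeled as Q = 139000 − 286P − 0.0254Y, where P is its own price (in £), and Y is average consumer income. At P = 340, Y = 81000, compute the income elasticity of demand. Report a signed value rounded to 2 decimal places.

-0.05

At the given values, Q = 139000 − 286(340) − 0.0254(81000) = 39702.6.
∂Q/∂Y = -0.0254.
E = (-0.0254) × (81000/39702.6) = -0.0518…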